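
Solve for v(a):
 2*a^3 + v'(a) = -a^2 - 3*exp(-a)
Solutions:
 v(a) = C1 - a^4/2 - a^3/3 + 3*exp(-a)


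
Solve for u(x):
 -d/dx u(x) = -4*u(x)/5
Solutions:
 u(x) = C1*exp(4*x/5)


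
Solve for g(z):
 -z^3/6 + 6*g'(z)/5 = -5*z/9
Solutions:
 g(z) = C1 + 5*z^4/144 - 25*z^2/108


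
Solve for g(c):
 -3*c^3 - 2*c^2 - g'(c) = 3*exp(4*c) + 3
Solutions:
 g(c) = C1 - 3*c^4/4 - 2*c^3/3 - 3*c - 3*exp(4*c)/4


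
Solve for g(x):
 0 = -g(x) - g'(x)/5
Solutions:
 g(x) = C1*exp(-5*x)


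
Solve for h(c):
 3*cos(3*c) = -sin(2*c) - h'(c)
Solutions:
 h(c) = C1 - sin(3*c) + cos(2*c)/2


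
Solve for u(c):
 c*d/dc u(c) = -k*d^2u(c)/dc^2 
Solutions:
 u(c) = C1 + C2*sqrt(k)*erf(sqrt(2)*c*sqrt(1/k)/2)


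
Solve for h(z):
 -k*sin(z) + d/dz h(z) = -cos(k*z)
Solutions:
 h(z) = C1 - k*cos(z) - sin(k*z)/k


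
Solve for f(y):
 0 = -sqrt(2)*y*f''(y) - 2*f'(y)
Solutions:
 f(y) = C1 + C2*y^(1 - sqrt(2))


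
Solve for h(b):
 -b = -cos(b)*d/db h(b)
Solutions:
 h(b) = C1 + Integral(b/cos(b), b)


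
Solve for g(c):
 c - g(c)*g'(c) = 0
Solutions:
 g(c) = -sqrt(C1 + c^2)
 g(c) = sqrt(C1 + c^2)


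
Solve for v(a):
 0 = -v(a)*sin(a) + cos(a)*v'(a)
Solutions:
 v(a) = C1/cos(a)


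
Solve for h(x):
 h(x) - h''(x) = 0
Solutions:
 h(x) = C1*exp(-x) + C2*exp(x)


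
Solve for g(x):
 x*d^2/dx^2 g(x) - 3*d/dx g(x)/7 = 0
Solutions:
 g(x) = C1 + C2*x^(10/7)


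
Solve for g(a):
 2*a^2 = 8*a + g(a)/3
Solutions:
 g(a) = 6*a*(a - 4)


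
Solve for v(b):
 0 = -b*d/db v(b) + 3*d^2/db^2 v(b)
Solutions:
 v(b) = C1 + C2*erfi(sqrt(6)*b/6)


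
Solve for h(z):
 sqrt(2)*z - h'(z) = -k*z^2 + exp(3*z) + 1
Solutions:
 h(z) = C1 + k*z^3/3 + sqrt(2)*z^2/2 - z - exp(3*z)/3


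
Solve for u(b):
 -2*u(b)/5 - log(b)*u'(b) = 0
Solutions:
 u(b) = C1*exp(-2*li(b)/5)


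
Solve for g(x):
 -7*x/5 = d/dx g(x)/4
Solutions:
 g(x) = C1 - 14*x^2/5


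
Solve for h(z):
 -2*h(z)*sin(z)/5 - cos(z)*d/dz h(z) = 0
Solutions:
 h(z) = C1*cos(z)^(2/5)


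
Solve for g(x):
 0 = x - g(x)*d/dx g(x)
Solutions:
 g(x) = -sqrt(C1 + x^2)
 g(x) = sqrt(C1 + x^2)


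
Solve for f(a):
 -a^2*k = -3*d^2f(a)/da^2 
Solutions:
 f(a) = C1 + C2*a + a^4*k/36


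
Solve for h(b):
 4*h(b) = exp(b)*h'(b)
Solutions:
 h(b) = C1*exp(-4*exp(-b))


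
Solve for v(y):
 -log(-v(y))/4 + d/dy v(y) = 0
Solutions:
 -li(-v(y)) = C1 + y/4


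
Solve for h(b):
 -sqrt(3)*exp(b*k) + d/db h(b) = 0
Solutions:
 h(b) = C1 + sqrt(3)*exp(b*k)/k


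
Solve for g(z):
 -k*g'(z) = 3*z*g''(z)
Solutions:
 g(z) = C1 + z^(1 - re(k)/3)*(C2*sin(log(z)*Abs(im(k))/3) + C3*cos(log(z)*im(k)/3))


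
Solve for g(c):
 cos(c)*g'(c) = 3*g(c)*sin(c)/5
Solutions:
 g(c) = C1/cos(c)^(3/5)


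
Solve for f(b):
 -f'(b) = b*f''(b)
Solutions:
 f(b) = C1 + C2*log(b)


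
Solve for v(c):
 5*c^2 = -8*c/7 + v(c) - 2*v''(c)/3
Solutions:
 v(c) = C1*exp(-sqrt(6)*c/2) + C2*exp(sqrt(6)*c/2) + 5*c^2 + 8*c/7 + 20/3


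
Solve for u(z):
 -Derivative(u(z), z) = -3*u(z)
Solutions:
 u(z) = C1*exp(3*z)


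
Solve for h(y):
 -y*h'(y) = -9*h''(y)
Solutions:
 h(y) = C1 + C2*erfi(sqrt(2)*y/6)


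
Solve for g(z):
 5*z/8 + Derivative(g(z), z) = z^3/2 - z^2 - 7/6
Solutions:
 g(z) = C1 + z^4/8 - z^3/3 - 5*z^2/16 - 7*z/6


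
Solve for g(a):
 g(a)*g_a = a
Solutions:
 g(a) = -sqrt(C1 + a^2)
 g(a) = sqrt(C1 + a^2)


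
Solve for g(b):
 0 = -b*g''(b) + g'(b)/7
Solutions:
 g(b) = C1 + C2*b^(8/7)


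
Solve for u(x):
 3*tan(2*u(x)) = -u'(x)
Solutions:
 u(x) = -asin(C1*exp(-6*x))/2 + pi/2
 u(x) = asin(C1*exp(-6*x))/2


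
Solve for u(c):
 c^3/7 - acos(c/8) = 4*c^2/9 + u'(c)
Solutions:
 u(c) = C1 + c^4/28 - 4*c^3/27 - c*acos(c/8) + sqrt(64 - c^2)


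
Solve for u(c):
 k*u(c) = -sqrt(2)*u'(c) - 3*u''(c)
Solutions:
 u(c) = C1*exp(sqrt(2)*c*(sqrt(1 - 6*k) - 1)/6) + C2*exp(-sqrt(2)*c*(sqrt(1 - 6*k) + 1)/6)


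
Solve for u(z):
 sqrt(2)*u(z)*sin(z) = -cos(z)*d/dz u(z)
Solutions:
 u(z) = C1*cos(z)^(sqrt(2))


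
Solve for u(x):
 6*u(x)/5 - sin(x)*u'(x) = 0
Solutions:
 u(x) = C1*(cos(x) - 1)^(3/5)/(cos(x) + 1)^(3/5)


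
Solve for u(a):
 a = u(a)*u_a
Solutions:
 u(a) = -sqrt(C1 + a^2)
 u(a) = sqrt(C1 + a^2)


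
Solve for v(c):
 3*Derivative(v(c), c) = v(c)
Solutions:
 v(c) = C1*exp(c/3)


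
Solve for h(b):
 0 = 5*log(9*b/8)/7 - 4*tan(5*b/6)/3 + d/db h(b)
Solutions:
 h(b) = C1 - 5*b*log(b)/7 - 10*b*log(3)/7 + 5*b/7 + 15*b*log(2)/7 - 8*log(cos(5*b/6))/5


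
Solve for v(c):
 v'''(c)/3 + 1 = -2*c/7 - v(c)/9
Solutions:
 v(c) = C3*exp(-3^(2/3)*c/3) - 18*c/7 + (C1*sin(3^(1/6)*c/2) + C2*cos(3^(1/6)*c/2))*exp(3^(2/3)*c/6) - 9


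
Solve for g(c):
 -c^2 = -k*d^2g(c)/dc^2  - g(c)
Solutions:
 g(c) = C1*exp(-c*sqrt(-1/k)) + C2*exp(c*sqrt(-1/k)) + c^2 - 2*k


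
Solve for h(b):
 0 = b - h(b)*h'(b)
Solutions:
 h(b) = -sqrt(C1 + b^2)
 h(b) = sqrt(C1 + b^2)


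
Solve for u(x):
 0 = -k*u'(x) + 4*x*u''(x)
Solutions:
 u(x) = C1 + x^(re(k)/4 + 1)*(C2*sin(log(x)*Abs(im(k))/4) + C3*cos(log(x)*im(k)/4))


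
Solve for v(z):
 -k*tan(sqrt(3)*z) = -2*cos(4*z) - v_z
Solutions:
 v(z) = C1 - sqrt(3)*k*log(cos(sqrt(3)*z))/3 - sin(4*z)/2


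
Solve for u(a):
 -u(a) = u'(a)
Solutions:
 u(a) = C1*exp(-a)


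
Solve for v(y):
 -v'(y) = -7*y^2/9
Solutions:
 v(y) = C1 + 7*y^3/27


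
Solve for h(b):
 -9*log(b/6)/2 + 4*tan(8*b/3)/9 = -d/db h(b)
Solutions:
 h(b) = C1 + 9*b*log(b)/2 - 9*b*log(6)/2 - 9*b/2 + log(cos(8*b/3))/6


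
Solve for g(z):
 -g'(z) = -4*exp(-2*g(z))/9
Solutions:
 g(z) = log(-sqrt(C1 + 8*z)) - log(3)
 g(z) = log(C1 + 8*z)/2 - log(3)


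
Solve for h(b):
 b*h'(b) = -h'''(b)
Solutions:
 h(b) = C1 + Integral(C2*airyai(-b) + C3*airybi(-b), b)


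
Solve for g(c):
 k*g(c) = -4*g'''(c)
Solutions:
 g(c) = C1*exp(2^(1/3)*c*(-k)^(1/3)/2) + C2*exp(2^(1/3)*c*(-k)^(1/3)*(-1 + sqrt(3)*I)/4) + C3*exp(-2^(1/3)*c*(-k)^(1/3)*(1 + sqrt(3)*I)/4)


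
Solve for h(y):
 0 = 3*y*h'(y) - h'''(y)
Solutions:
 h(y) = C1 + Integral(C2*airyai(3^(1/3)*y) + C3*airybi(3^(1/3)*y), y)


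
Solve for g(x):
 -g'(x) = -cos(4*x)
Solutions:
 g(x) = C1 + sin(4*x)/4


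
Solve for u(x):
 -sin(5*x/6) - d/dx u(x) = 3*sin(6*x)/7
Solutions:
 u(x) = C1 + 6*cos(5*x/6)/5 + cos(6*x)/14


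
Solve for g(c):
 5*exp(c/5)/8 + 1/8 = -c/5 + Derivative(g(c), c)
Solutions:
 g(c) = C1 + c^2/10 + c/8 + 25*exp(c/5)/8


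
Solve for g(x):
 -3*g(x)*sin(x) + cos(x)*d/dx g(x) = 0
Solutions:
 g(x) = C1/cos(x)^3


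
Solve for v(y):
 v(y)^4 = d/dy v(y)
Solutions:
 v(y) = (-1/(C1 + 3*y))^(1/3)
 v(y) = (-1/(C1 + y))^(1/3)*(-3^(2/3) - 3*3^(1/6)*I)/6
 v(y) = (-1/(C1 + y))^(1/3)*(-3^(2/3) + 3*3^(1/6)*I)/6


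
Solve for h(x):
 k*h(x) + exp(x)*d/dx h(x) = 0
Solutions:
 h(x) = C1*exp(k*exp(-x))


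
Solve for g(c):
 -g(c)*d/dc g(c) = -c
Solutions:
 g(c) = -sqrt(C1 + c^2)
 g(c) = sqrt(C1 + c^2)


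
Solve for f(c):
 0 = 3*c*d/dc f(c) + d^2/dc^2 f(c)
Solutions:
 f(c) = C1 + C2*erf(sqrt(6)*c/2)


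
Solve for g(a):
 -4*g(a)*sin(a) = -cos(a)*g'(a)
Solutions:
 g(a) = C1/cos(a)^4


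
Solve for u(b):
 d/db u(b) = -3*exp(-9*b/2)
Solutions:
 u(b) = C1 + 2*exp(-9*b/2)/3


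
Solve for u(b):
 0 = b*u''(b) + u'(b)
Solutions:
 u(b) = C1 + C2*log(b)


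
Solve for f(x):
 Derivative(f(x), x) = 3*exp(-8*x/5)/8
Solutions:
 f(x) = C1 - 15*exp(-8*x/5)/64


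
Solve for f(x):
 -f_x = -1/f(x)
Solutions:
 f(x) = -sqrt(C1 + 2*x)
 f(x) = sqrt(C1 + 2*x)


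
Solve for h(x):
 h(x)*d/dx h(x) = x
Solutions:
 h(x) = -sqrt(C1 + x^2)
 h(x) = sqrt(C1 + x^2)


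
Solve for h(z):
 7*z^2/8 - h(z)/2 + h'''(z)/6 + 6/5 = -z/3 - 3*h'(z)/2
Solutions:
 h(z) = C1*exp(6^(1/3)*z*(-2^(1/3)*(1 + sqrt(13))^(1/3) + 2*3^(1/3)/(1 + sqrt(13))^(1/3))/4)*sin(2^(1/3)*3^(1/6)*z*(6/(1 + sqrt(13))^(1/3) + 2^(1/3)*3^(2/3)*(1 + sqrt(13))^(1/3))/4) + C2*exp(6^(1/3)*z*(-2^(1/3)*(1 + sqrt(13))^(1/3) + 2*3^(1/3)/(1 + sqrt(13))^(1/3))/4)*cos(2^(1/3)*3^(1/6)*z*(6/(1 + sqrt(13))^(1/3) + 2^(1/3)*3^(2/3)*(1 + sqrt(13))^(1/3))/4) + C3*exp(6^(1/3)*z*(-3^(1/3)/(1 + sqrt(13))^(1/3) + 2^(1/3)*(1 + sqrt(13))^(1/3)/2)) + 7*z^2/4 + 67*z/6 + 359/10


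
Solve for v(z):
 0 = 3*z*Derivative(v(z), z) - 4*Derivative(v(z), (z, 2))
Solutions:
 v(z) = C1 + C2*erfi(sqrt(6)*z/4)


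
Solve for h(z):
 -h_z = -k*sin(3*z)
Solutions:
 h(z) = C1 - k*cos(3*z)/3


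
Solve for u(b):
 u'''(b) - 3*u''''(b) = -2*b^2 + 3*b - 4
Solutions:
 u(b) = C1 + C2*b + C3*b^2 + C4*exp(b/3) - b^5/30 - 3*b^4/8 - 31*b^3/6


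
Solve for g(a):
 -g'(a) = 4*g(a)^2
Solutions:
 g(a) = 1/(C1 + 4*a)


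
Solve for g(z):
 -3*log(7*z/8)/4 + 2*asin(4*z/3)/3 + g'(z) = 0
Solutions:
 g(z) = C1 + 3*z*log(z)/4 - 2*z*asin(4*z/3)/3 - 9*z*log(2)/4 - 3*z/4 + 3*z*log(7)/4 - sqrt(9 - 16*z^2)/6


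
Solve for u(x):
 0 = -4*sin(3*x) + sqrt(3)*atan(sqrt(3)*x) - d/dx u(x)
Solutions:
 u(x) = C1 + sqrt(3)*(x*atan(sqrt(3)*x) - sqrt(3)*log(3*x^2 + 1)/6) + 4*cos(3*x)/3


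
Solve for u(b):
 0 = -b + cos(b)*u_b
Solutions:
 u(b) = C1 + Integral(b/cos(b), b)


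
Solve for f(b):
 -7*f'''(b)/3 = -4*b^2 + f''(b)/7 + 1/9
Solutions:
 f(b) = C1 + C2*b + C3*exp(-3*b/49) + 7*b^4/3 - 1372*b^3/9 + 134449*b^2/18


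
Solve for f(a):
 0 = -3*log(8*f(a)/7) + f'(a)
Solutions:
 -Integral(1/(log(_y) - log(7) + 3*log(2)), (_y, f(a)))/3 = C1 - a


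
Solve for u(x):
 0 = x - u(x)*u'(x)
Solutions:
 u(x) = -sqrt(C1 + x^2)
 u(x) = sqrt(C1 + x^2)


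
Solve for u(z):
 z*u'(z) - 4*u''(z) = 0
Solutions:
 u(z) = C1 + C2*erfi(sqrt(2)*z/4)


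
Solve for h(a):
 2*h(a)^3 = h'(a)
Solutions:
 h(a) = -sqrt(2)*sqrt(-1/(C1 + 2*a))/2
 h(a) = sqrt(2)*sqrt(-1/(C1 + 2*a))/2


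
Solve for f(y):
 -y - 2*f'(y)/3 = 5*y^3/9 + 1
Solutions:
 f(y) = C1 - 5*y^4/24 - 3*y^2/4 - 3*y/2


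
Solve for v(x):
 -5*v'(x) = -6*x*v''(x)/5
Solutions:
 v(x) = C1 + C2*x^(31/6)


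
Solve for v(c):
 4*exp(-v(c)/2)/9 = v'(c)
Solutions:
 v(c) = 2*log(C1 + 2*c/9)


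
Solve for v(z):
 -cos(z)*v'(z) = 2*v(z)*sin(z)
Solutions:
 v(z) = C1*cos(z)^2


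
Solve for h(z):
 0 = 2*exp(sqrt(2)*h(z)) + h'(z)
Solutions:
 h(z) = sqrt(2)*(2*log(1/(C1 + 2*z)) - log(2))/4


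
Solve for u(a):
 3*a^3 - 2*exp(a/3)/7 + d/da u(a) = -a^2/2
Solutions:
 u(a) = C1 - 3*a^4/4 - a^3/6 + 6*exp(a/3)/7


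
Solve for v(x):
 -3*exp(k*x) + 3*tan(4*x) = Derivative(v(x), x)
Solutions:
 v(x) = C1 - 3*Piecewise((exp(k*x)/k, Ne(k, 0)), (x, True)) - 3*log(cos(4*x))/4


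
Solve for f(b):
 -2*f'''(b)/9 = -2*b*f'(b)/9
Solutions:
 f(b) = C1 + Integral(C2*airyai(b) + C3*airybi(b), b)


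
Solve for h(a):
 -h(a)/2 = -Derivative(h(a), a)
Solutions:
 h(a) = C1*exp(a/2)


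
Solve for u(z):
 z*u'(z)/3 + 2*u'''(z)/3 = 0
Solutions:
 u(z) = C1 + Integral(C2*airyai(-2^(2/3)*z/2) + C3*airybi(-2^(2/3)*z/2), z)


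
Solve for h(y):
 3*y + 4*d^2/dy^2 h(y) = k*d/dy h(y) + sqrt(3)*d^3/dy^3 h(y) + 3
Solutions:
 h(y) = C1 + C2*exp(sqrt(3)*y*(2 - sqrt(-sqrt(3)*k + 4))/3) + C3*exp(sqrt(3)*y*(sqrt(-sqrt(3)*k + 4) + 2)/3) + 3*y^2/(2*k) - 3*y/k + 12*y/k^2


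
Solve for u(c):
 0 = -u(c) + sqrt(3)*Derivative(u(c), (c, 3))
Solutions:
 u(c) = C3*exp(3^(5/6)*c/3) + (C1*sin(3^(1/3)*c/2) + C2*cos(3^(1/3)*c/2))*exp(-3^(5/6)*c/6)


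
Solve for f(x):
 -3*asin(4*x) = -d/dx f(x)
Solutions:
 f(x) = C1 + 3*x*asin(4*x) + 3*sqrt(1 - 16*x^2)/4


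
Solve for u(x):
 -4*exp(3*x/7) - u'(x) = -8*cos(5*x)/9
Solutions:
 u(x) = C1 - 28*exp(3*x/7)/3 + 8*sin(5*x)/45


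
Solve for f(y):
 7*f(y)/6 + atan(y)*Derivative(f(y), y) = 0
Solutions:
 f(y) = C1*exp(-7*Integral(1/atan(y), y)/6)


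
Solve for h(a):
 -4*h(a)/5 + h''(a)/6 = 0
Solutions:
 h(a) = C1*exp(-2*sqrt(30)*a/5) + C2*exp(2*sqrt(30)*a/5)


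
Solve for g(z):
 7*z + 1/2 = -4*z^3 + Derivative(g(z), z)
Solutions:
 g(z) = C1 + z^4 + 7*z^2/2 + z/2


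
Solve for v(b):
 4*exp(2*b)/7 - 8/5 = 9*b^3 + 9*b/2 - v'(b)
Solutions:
 v(b) = C1 + 9*b^4/4 + 9*b^2/4 + 8*b/5 - 2*exp(2*b)/7


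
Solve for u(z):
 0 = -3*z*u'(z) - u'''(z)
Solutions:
 u(z) = C1 + Integral(C2*airyai(-3^(1/3)*z) + C3*airybi(-3^(1/3)*z), z)


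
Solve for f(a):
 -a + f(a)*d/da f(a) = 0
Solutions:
 f(a) = -sqrt(C1 + a^2)
 f(a) = sqrt(C1 + a^2)


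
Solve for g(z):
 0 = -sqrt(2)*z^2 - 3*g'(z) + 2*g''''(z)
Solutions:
 g(z) = C1 + C4*exp(2^(2/3)*3^(1/3)*z/2) - sqrt(2)*z^3/9 + (C2*sin(2^(2/3)*3^(5/6)*z/4) + C3*cos(2^(2/3)*3^(5/6)*z/4))*exp(-2^(2/3)*3^(1/3)*z/4)


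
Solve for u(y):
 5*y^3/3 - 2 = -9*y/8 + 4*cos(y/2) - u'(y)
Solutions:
 u(y) = C1 - 5*y^4/12 - 9*y^2/16 + 2*y + 8*sin(y/2)


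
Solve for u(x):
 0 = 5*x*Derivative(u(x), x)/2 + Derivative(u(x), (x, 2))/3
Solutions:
 u(x) = C1 + C2*erf(sqrt(15)*x/2)


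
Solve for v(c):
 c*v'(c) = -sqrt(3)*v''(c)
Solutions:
 v(c) = C1 + C2*erf(sqrt(2)*3^(3/4)*c/6)


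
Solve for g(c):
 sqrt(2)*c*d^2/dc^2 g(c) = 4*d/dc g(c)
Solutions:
 g(c) = C1 + C2*c^(1 + 2*sqrt(2))


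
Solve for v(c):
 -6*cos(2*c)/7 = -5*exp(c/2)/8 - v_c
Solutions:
 v(c) = C1 - 5*exp(c/2)/4 + 3*sin(2*c)/7


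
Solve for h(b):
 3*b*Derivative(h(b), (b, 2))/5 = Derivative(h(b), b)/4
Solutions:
 h(b) = C1 + C2*b^(17/12)


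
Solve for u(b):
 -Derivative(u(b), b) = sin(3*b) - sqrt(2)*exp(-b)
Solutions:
 u(b) = C1 + cos(3*b)/3 - sqrt(2)*exp(-b)


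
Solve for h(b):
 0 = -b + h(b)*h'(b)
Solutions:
 h(b) = -sqrt(C1 + b^2)
 h(b) = sqrt(C1 + b^2)


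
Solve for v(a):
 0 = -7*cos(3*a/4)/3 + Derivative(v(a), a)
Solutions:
 v(a) = C1 + 28*sin(3*a/4)/9


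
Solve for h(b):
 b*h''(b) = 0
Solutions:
 h(b) = C1 + C2*b


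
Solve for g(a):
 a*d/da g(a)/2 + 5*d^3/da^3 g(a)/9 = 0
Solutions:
 g(a) = C1 + Integral(C2*airyai(-30^(2/3)*a/10) + C3*airybi(-30^(2/3)*a/10), a)


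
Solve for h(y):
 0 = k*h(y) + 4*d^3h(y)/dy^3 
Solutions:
 h(y) = C1*exp(2^(1/3)*y*(-k)^(1/3)/2) + C2*exp(2^(1/3)*y*(-k)^(1/3)*(-1 + sqrt(3)*I)/4) + C3*exp(-2^(1/3)*y*(-k)^(1/3)*(1 + sqrt(3)*I)/4)


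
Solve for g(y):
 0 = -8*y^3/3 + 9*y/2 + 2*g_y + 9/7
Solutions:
 g(y) = C1 + y^4/3 - 9*y^2/8 - 9*y/14


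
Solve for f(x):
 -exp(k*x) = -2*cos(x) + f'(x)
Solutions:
 f(x) = C1 + 2*sin(x) - exp(k*x)/k


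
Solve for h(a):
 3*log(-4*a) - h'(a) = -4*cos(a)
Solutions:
 h(a) = C1 + 3*a*log(-a) - 3*a + 6*a*log(2) + 4*sin(a)


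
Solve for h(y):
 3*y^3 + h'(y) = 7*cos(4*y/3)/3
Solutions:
 h(y) = C1 - 3*y^4/4 + 7*sin(4*y/3)/4


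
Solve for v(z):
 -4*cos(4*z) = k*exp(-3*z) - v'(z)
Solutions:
 v(z) = C1 - k*exp(-3*z)/3 + sin(4*z)


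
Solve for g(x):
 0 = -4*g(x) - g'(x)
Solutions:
 g(x) = C1*exp(-4*x)


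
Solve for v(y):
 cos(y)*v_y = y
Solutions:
 v(y) = C1 + Integral(y/cos(y), y)


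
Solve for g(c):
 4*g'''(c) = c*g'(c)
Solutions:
 g(c) = C1 + Integral(C2*airyai(2^(1/3)*c/2) + C3*airybi(2^(1/3)*c/2), c)


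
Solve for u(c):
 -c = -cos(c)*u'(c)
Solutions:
 u(c) = C1 + Integral(c/cos(c), c)


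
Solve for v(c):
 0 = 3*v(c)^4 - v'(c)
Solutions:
 v(c) = (-1/(C1 + 9*c))^(1/3)
 v(c) = (-1/(C1 + 3*c))^(1/3)*(-3^(2/3) - 3*3^(1/6)*I)/6
 v(c) = (-1/(C1 + 3*c))^(1/3)*(-3^(2/3) + 3*3^(1/6)*I)/6


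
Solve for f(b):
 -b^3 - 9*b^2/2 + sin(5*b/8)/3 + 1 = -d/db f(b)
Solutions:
 f(b) = C1 + b^4/4 + 3*b^3/2 - b + 8*cos(5*b/8)/15


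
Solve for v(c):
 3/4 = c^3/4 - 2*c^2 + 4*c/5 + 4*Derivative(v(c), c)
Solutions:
 v(c) = C1 - c^4/64 + c^3/6 - c^2/10 + 3*c/16


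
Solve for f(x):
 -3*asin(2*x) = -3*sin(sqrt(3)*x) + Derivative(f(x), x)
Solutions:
 f(x) = C1 - 3*x*asin(2*x) - 3*sqrt(1 - 4*x^2)/2 - sqrt(3)*cos(sqrt(3)*x)


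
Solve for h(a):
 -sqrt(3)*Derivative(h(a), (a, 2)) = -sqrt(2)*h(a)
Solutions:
 h(a) = C1*exp(-2^(1/4)*3^(3/4)*a/3) + C2*exp(2^(1/4)*3^(3/4)*a/3)


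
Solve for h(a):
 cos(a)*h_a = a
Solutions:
 h(a) = C1 + Integral(a/cos(a), a)


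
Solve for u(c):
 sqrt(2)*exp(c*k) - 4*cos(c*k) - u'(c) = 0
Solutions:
 u(c) = C1 + sqrt(2)*exp(c*k)/k - 4*sin(c*k)/k


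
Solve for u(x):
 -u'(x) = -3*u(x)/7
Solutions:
 u(x) = C1*exp(3*x/7)


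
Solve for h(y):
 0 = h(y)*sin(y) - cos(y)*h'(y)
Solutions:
 h(y) = C1/cos(y)


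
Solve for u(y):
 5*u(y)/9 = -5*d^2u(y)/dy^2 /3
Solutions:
 u(y) = C1*sin(sqrt(3)*y/3) + C2*cos(sqrt(3)*y/3)


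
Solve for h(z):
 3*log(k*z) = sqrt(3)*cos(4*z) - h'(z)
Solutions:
 h(z) = C1 - 3*z*log(k*z) + 3*z + sqrt(3)*sin(4*z)/4


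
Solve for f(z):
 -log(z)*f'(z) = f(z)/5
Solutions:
 f(z) = C1*exp(-li(z)/5)


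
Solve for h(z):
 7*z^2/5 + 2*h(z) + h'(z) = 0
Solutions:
 h(z) = C1*exp(-2*z) - 7*z^2/10 + 7*z/10 - 7/20


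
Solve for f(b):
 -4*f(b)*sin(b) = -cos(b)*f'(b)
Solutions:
 f(b) = C1/cos(b)^4


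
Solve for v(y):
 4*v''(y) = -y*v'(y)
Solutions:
 v(y) = C1 + C2*erf(sqrt(2)*y/4)


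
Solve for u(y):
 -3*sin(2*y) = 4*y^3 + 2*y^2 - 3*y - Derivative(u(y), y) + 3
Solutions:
 u(y) = C1 + y^4 + 2*y^3/3 - 3*y^2/2 + 3*y - 3*cos(2*y)/2


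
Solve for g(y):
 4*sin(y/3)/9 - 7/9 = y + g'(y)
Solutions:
 g(y) = C1 - y^2/2 - 7*y/9 - 4*cos(y/3)/3


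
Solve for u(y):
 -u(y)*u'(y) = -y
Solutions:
 u(y) = -sqrt(C1 + y^2)
 u(y) = sqrt(C1 + y^2)


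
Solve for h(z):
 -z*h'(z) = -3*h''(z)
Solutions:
 h(z) = C1 + C2*erfi(sqrt(6)*z/6)


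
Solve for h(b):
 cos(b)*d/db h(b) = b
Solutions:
 h(b) = C1 + Integral(b/cos(b), b)


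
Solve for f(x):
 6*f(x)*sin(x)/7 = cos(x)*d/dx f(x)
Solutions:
 f(x) = C1/cos(x)^(6/7)


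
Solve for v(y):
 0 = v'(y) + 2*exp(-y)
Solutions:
 v(y) = C1 + 2*exp(-y)


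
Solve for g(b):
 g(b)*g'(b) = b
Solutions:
 g(b) = -sqrt(C1 + b^2)
 g(b) = sqrt(C1 + b^2)


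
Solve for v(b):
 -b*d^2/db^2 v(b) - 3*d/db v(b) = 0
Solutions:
 v(b) = C1 + C2/b^2


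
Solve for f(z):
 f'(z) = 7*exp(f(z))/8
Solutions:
 f(z) = log(-1/(C1 + 7*z)) + 3*log(2)


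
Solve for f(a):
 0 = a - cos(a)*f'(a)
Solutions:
 f(a) = C1 + Integral(a/cos(a), a)


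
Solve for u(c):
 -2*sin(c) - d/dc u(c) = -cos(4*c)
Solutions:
 u(c) = C1 + sin(4*c)/4 + 2*cos(c)


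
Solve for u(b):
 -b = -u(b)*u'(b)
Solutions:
 u(b) = -sqrt(C1 + b^2)
 u(b) = sqrt(C1 + b^2)


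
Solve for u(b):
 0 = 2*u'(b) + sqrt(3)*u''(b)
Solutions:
 u(b) = C1 + C2*exp(-2*sqrt(3)*b/3)


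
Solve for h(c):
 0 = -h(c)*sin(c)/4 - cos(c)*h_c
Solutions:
 h(c) = C1*cos(c)^(1/4)


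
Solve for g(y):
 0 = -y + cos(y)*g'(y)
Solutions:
 g(y) = C1 + Integral(y/cos(y), y)


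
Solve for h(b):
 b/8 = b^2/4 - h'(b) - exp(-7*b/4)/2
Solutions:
 h(b) = C1 + b^3/12 - b^2/16 + 2*exp(-7*b/4)/7


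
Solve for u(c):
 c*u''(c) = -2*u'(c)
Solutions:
 u(c) = C1 + C2/c


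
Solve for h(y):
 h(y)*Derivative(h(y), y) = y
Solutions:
 h(y) = -sqrt(C1 + y^2)
 h(y) = sqrt(C1 + y^2)


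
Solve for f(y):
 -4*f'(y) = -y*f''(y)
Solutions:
 f(y) = C1 + C2*y^5


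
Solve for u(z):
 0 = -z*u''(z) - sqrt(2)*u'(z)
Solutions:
 u(z) = C1 + C2*z^(1 - sqrt(2))


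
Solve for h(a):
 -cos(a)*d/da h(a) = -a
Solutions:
 h(a) = C1 + Integral(a/cos(a), a)


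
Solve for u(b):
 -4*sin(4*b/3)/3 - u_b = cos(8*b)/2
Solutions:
 u(b) = C1 - sin(8*b)/16 + cos(4*b/3)


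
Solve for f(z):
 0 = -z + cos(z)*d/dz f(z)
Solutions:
 f(z) = C1 + Integral(z/cos(z), z)


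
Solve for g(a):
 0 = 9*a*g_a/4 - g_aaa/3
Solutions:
 g(a) = C1 + Integral(C2*airyai(3*2^(1/3)*a/2) + C3*airybi(3*2^(1/3)*a/2), a)


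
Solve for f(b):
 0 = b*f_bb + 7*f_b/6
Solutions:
 f(b) = C1 + C2/b^(1/6)


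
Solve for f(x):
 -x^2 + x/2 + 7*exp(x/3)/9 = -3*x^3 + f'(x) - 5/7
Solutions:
 f(x) = C1 + 3*x^4/4 - x^3/3 + x^2/4 + 5*x/7 + 7*exp(x/3)/3


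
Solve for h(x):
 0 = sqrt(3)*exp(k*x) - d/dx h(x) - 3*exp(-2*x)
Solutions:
 h(x) = C1 + 3*exp(-2*x)/2 + sqrt(3)*exp(k*x)/k


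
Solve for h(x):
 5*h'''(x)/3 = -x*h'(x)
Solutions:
 h(x) = C1 + Integral(C2*airyai(-3^(1/3)*5^(2/3)*x/5) + C3*airybi(-3^(1/3)*5^(2/3)*x/5), x)


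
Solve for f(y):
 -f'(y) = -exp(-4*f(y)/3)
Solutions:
 f(y) = 3*log(-I*(C1 + 4*y/3)^(1/4))
 f(y) = 3*log(I*(C1 + 4*y/3)^(1/4))
 f(y) = 3*log(-(C1 + 4*y/3)^(1/4))
 f(y) = 3*log(C1 + 4*y/3)/4


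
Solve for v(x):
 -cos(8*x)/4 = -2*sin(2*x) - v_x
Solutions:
 v(x) = C1 + sin(8*x)/32 + cos(2*x)


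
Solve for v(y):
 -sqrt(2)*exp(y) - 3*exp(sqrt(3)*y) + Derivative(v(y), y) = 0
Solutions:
 v(y) = C1 + sqrt(2)*exp(y) + sqrt(3)*exp(sqrt(3)*y)


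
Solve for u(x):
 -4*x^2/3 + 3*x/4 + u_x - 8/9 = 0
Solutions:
 u(x) = C1 + 4*x^3/9 - 3*x^2/8 + 8*x/9


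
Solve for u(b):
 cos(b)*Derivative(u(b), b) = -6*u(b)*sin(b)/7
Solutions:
 u(b) = C1*cos(b)^(6/7)


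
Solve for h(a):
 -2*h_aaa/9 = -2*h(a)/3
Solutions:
 h(a) = C3*exp(3^(1/3)*a) + (C1*sin(3^(5/6)*a/2) + C2*cos(3^(5/6)*a/2))*exp(-3^(1/3)*a/2)


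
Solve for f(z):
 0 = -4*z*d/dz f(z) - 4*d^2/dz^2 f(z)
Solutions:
 f(z) = C1 + C2*erf(sqrt(2)*z/2)


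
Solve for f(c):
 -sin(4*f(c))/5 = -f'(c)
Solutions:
 -c/5 + log(cos(4*f(c)) - 1)/8 - log(cos(4*f(c)) + 1)/8 = C1


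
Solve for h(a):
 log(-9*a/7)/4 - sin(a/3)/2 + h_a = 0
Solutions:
 h(a) = C1 - a*log(-a)/4 - a*log(3)/2 + a/4 + a*log(7)/4 - 3*cos(a/3)/2


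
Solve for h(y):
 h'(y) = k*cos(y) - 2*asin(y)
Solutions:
 h(y) = C1 + k*sin(y) - 2*y*asin(y) - 2*sqrt(1 - y^2)


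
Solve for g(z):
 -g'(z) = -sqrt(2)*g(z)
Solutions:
 g(z) = C1*exp(sqrt(2)*z)


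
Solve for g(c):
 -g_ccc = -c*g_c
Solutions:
 g(c) = C1 + Integral(C2*airyai(c) + C3*airybi(c), c)


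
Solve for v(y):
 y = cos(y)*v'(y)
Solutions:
 v(y) = C1 + Integral(y/cos(y), y)


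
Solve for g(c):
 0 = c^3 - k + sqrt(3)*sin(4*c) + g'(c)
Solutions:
 g(c) = C1 - c^4/4 + c*k + sqrt(3)*cos(4*c)/4


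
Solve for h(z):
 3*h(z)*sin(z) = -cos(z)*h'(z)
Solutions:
 h(z) = C1*cos(z)^3


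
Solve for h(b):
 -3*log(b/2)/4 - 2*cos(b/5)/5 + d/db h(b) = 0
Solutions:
 h(b) = C1 + 3*b*log(b)/4 - 3*b/4 - 3*b*log(2)/4 + 2*sin(b/5)


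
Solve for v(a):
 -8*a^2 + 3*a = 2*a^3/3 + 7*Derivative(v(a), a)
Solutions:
 v(a) = C1 - a^4/42 - 8*a^3/21 + 3*a^2/14


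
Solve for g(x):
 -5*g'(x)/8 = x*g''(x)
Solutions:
 g(x) = C1 + C2*x^(3/8)


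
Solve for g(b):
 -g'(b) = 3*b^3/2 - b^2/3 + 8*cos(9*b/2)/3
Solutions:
 g(b) = C1 - 3*b^4/8 + b^3/9 - 16*sin(9*b/2)/27


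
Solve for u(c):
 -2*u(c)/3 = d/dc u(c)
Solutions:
 u(c) = C1*exp(-2*c/3)


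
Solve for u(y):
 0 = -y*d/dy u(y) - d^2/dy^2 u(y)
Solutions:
 u(y) = C1 + C2*erf(sqrt(2)*y/2)


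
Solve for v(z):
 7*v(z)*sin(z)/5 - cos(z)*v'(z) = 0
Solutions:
 v(z) = C1/cos(z)^(7/5)


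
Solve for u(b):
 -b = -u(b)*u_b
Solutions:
 u(b) = -sqrt(C1 + b^2)
 u(b) = sqrt(C1 + b^2)


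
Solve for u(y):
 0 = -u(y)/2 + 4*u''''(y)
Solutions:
 u(y) = C1*exp(-2^(1/4)*y/2) + C2*exp(2^(1/4)*y/2) + C3*sin(2^(1/4)*y/2) + C4*cos(2^(1/4)*y/2)


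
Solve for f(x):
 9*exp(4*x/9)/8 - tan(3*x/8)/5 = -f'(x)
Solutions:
 f(x) = C1 - 81*exp(4*x/9)/32 - 8*log(cos(3*x/8))/15


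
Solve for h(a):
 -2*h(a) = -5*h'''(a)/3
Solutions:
 h(a) = C3*exp(5^(2/3)*6^(1/3)*a/5) + (C1*sin(2^(1/3)*3^(5/6)*5^(2/3)*a/10) + C2*cos(2^(1/3)*3^(5/6)*5^(2/3)*a/10))*exp(-5^(2/3)*6^(1/3)*a/10)


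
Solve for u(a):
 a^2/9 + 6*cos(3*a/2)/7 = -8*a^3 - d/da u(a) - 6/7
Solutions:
 u(a) = C1 - 2*a^4 - a^3/27 - 6*a/7 - 4*sin(3*a/2)/7


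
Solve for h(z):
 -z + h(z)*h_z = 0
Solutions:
 h(z) = -sqrt(C1 + z^2)
 h(z) = sqrt(C1 + z^2)


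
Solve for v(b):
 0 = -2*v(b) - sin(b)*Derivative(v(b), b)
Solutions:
 v(b) = C1*(cos(b) + 1)/(cos(b) - 1)


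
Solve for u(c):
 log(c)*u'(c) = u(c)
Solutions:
 u(c) = C1*exp(li(c))


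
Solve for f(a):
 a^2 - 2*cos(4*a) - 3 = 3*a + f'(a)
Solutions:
 f(a) = C1 + a^3/3 - 3*a^2/2 - 3*a - sin(4*a)/2


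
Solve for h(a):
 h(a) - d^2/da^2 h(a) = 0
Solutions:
 h(a) = C1*exp(-a) + C2*exp(a)


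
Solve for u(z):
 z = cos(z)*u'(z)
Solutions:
 u(z) = C1 + Integral(z/cos(z), z)


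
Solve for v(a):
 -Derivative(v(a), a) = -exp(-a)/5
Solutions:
 v(a) = C1 - exp(-a)/5


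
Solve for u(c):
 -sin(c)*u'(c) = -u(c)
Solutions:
 u(c) = C1*sqrt(cos(c) - 1)/sqrt(cos(c) + 1)


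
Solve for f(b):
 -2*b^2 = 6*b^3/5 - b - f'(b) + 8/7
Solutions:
 f(b) = C1 + 3*b^4/10 + 2*b^3/3 - b^2/2 + 8*b/7


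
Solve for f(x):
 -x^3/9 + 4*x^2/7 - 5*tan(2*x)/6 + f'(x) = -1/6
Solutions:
 f(x) = C1 + x^4/36 - 4*x^3/21 - x/6 - 5*log(cos(2*x))/12


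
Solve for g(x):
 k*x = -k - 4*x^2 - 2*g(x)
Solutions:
 g(x) = -k*x/2 - k/2 - 2*x^2


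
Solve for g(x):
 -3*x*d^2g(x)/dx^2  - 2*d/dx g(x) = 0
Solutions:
 g(x) = C1 + C2*x^(1/3)


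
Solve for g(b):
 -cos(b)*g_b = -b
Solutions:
 g(b) = C1 + Integral(b/cos(b), b)


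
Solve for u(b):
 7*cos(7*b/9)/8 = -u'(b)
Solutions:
 u(b) = C1 - 9*sin(7*b/9)/8


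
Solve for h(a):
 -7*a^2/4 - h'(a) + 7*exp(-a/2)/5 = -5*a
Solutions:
 h(a) = C1 - 7*a^3/12 + 5*a^2/2 - 14*exp(-a/2)/5


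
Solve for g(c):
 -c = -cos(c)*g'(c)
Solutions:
 g(c) = C1 + Integral(c/cos(c), c)


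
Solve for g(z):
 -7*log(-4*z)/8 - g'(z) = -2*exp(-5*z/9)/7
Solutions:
 g(z) = C1 - 7*z*log(-z)/8 + 7*z*(1 - 2*log(2))/8 - 18*exp(-5*z/9)/35


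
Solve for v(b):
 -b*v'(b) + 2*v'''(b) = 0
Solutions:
 v(b) = C1 + Integral(C2*airyai(2^(2/3)*b/2) + C3*airybi(2^(2/3)*b/2), b)


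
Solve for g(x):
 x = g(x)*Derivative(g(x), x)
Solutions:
 g(x) = -sqrt(C1 + x^2)
 g(x) = sqrt(C1 + x^2)


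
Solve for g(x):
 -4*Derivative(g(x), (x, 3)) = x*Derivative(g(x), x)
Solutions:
 g(x) = C1 + Integral(C2*airyai(-2^(1/3)*x/2) + C3*airybi(-2^(1/3)*x/2), x)


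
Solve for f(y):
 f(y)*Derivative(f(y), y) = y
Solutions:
 f(y) = -sqrt(C1 + y^2)
 f(y) = sqrt(C1 + y^2)


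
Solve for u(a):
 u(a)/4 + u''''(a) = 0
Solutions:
 u(a) = (C1*sin(a/2) + C2*cos(a/2))*exp(-a/2) + (C3*sin(a/2) + C4*cos(a/2))*exp(a/2)


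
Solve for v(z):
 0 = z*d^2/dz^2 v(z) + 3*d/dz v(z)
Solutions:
 v(z) = C1 + C2/z^2


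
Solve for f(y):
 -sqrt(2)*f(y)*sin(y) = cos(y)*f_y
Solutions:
 f(y) = C1*cos(y)^(sqrt(2))


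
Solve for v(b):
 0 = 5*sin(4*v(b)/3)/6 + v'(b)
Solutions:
 5*b/6 + 3*log(cos(4*v(b)/3) - 1)/8 - 3*log(cos(4*v(b)/3) + 1)/8 = C1


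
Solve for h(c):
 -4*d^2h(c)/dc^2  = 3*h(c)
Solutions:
 h(c) = C1*sin(sqrt(3)*c/2) + C2*cos(sqrt(3)*c/2)


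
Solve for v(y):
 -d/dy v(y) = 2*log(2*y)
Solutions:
 v(y) = C1 - 2*y*log(y) - y*log(4) + 2*y


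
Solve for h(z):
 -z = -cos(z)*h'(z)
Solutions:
 h(z) = C1 + Integral(z/cos(z), z)


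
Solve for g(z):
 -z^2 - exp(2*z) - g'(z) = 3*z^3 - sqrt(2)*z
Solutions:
 g(z) = C1 - 3*z^4/4 - z^3/3 + sqrt(2)*z^2/2 - exp(2*z)/2


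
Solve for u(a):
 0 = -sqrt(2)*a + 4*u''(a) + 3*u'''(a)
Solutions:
 u(a) = C1 + C2*a + C3*exp(-4*a/3) + sqrt(2)*a^3/24 - 3*sqrt(2)*a^2/32


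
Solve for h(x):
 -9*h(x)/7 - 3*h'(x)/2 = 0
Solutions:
 h(x) = C1*exp(-6*x/7)


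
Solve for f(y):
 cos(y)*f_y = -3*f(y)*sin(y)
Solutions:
 f(y) = C1*cos(y)^3


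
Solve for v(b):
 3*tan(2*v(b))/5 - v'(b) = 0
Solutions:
 v(b) = -asin(C1*exp(6*b/5))/2 + pi/2
 v(b) = asin(C1*exp(6*b/5))/2


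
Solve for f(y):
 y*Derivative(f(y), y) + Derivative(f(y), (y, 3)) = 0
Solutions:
 f(y) = C1 + Integral(C2*airyai(-y) + C3*airybi(-y), y)


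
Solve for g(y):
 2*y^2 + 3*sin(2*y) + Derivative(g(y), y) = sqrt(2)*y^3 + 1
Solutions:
 g(y) = C1 + sqrt(2)*y^4/4 - 2*y^3/3 + y + 3*cos(2*y)/2


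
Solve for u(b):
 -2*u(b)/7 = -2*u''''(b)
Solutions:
 u(b) = C1*exp(-7^(3/4)*b/7) + C2*exp(7^(3/4)*b/7) + C3*sin(7^(3/4)*b/7) + C4*cos(7^(3/4)*b/7)


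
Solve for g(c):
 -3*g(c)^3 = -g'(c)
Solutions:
 g(c) = -sqrt(2)*sqrt(-1/(C1 + 3*c))/2
 g(c) = sqrt(2)*sqrt(-1/(C1 + 3*c))/2


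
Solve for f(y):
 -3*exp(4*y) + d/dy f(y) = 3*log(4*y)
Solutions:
 f(y) = C1 + 3*y*log(y) + 3*y*(-1 + 2*log(2)) + 3*exp(4*y)/4


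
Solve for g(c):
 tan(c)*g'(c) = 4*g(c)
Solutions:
 g(c) = C1*sin(c)^4


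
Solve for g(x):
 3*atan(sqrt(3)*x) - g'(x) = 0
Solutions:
 g(x) = C1 + 3*x*atan(sqrt(3)*x) - sqrt(3)*log(3*x^2 + 1)/2


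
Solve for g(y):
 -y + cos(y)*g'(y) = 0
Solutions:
 g(y) = C1 + Integral(y/cos(y), y)


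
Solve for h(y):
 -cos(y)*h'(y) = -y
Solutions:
 h(y) = C1 + Integral(y/cos(y), y)


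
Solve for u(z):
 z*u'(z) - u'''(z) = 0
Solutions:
 u(z) = C1 + Integral(C2*airyai(z) + C3*airybi(z), z)


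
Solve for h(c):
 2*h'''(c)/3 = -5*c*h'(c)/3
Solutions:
 h(c) = C1 + Integral(C2*airyai(-2^(2/3)*5^(1/3)*c/2) + C3*airybi(-2^(2/3)*5^(1/3)*c/2), c)


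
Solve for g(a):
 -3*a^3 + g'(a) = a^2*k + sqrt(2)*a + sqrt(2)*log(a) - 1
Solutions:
 g(a) = C1 + 3*a^4/4 + a^3*k/3 + sqrt(2)*a^2/2 + sqrt(2)*a*log(a) - sqrt(2)*a - a


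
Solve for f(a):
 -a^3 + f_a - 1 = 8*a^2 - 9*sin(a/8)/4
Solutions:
 f(a) = C1 + a^4/4 + 8*a^3/3 + a + 18*cos(a/8)


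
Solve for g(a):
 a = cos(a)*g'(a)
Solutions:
 g(a) = C1 + Integral(a/cos(a), a)


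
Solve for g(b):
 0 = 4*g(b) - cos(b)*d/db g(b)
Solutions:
 g(b) = C1*(sin(b)^2 + 2*sin(b) + 1)/(sin(b)^2 - 2*sin(b) + 1)


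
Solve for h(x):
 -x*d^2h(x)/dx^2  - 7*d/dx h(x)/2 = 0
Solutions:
 h(x) = C1 + C2/x^(5/2)


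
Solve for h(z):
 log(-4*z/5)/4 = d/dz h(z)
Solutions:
 h(z) = C1 + z*log(-z)/4 + z*(-log(5) - 1 + 2*log(2))/4


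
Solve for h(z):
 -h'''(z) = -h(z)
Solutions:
 h(z) = C3*exp(z) + (C1*sin(sqrt(3)*z/2) + C2*cos(sqrt(3)*z/2))*exp(-z/2)


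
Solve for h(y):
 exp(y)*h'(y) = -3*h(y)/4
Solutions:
 h(y) = C1*exp(3*exp(-y)/4)


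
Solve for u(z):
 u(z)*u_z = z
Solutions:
 u(z) = -sqrt(C1 + z^2)
 u(z) = sqrt(C1 + z^2)


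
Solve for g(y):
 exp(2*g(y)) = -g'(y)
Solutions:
 g(y) = log(-sqrt(-1/(C1 - y))) - log(2)/2
 g(y) = log(-1/(C1 - y))/2 - log(2)/2


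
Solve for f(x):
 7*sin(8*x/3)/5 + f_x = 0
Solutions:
 f(x) = C1 + 21*cos(8*x/3)/40


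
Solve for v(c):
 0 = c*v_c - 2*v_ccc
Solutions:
 v(c) = C1 + Integral(C2*airyai(2^(2/3)*c/2) + C3*airybi(2^(2/3)*c/2), c)


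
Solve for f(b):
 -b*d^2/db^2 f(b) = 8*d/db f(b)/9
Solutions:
 f(b) = C1 + C2*b^(1/9)


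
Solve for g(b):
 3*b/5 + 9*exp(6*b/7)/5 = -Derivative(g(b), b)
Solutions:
 g(b) = C1 - 3*b^2/10 - 21*exp(6*b/7)/10


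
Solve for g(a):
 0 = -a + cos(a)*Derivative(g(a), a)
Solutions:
 g(a) = C1 + Integral(a/cos(a), a)


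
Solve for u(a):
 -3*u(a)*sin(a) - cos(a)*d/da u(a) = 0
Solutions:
 u(a) = C1*cos(a)^3


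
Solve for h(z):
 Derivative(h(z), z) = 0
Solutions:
 h(z) = C1


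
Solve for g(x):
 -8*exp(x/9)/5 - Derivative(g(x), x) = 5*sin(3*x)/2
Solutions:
 g(x) = C1 - 72*exp(x/9)/5 + 5*cos(3*x)/6


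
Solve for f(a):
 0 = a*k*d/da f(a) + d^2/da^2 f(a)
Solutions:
 f(a) = Piecewise((-sqrt(2)*sqrt(pi)*C1*erf(sqrt(2)*a*sqrt(k)/2)/(2*sqrt(k)) - C2, (k > 0) | (k < 0)), (-C1*a - C2, True))


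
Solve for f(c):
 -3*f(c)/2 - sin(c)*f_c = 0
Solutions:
 f(c) = C1*(cos(c) + 1)^(3/4)/(cos(c) - 1)^(3/4)


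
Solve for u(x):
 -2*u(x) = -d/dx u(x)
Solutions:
 u(x) = C1*exp(2*x)


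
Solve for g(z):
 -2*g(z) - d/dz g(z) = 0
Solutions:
 g(z) = C1*exp(-2*z)


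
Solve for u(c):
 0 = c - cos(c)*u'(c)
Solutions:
 u(c) = C1 + Integral(c/cos(c), c)


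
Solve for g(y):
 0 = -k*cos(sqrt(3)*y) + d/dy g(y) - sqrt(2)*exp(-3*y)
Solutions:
 g(y) = C1 + sqrt(3)*k*sin(sqrt(3)*y)/3 - sqrt(2)*exp(-3*y)/3


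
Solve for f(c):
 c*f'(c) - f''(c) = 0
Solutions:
 f(c) = C1 + C2*erfi(sqrt(2)*c/2)


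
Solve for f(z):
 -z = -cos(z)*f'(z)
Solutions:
 f(z) = C1 + Integral(z/cos(z), z)


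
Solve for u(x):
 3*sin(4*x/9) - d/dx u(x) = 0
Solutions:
 u(x) = C1 - 27*cos(4*x/9)/4


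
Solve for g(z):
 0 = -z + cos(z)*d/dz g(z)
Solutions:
 g(z) = C1 + Integral(z/cos(z), z)


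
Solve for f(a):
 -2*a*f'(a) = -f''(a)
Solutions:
 f(a) = C1 + C2*erfi(a)


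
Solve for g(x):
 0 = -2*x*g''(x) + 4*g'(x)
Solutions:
 g(x) = C1 + C2*x^3


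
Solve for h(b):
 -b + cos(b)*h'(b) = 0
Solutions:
 h(b) = C1 + Integral(b/cos(b), b)


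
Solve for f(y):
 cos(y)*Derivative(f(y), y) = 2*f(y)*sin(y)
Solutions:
 f(y) = C1/cos(y)^2


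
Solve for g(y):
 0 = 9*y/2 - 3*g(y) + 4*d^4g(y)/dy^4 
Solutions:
 g(y) = C1*exp(-sqrt(2)*3^(1/4)*y/2) + C2*exp(sqrt(2)*3^(1/4)*y/2) + C3*sin(sqrt(2)*3^(1/4)*y/2) + C4*cos(sqrt(2)*3^(1/4)*y/2) + 3*y/2


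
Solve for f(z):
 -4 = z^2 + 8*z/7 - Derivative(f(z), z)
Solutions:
 f(z) = C1 + z^3/3 + 4*z^2/7 + 4*z


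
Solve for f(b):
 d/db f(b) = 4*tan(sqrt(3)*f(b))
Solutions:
 f(b) = sqrt(3)*(pi - asin(C1*exp(4*sqrt(3)*b)))/3
 f(b) = sqrt(3)*asin(C1*exp(4*sqrt(3)*b))/3


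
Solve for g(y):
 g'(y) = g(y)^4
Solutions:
 g(y) = (-1/(C1 + 3*y))^(1/3)
 g(y) = (-1/(C1 + y))^(1/3)*(-3^(2/3) - 3*3^(1/6)*I)/6
 g(y) = (-1/(C1 + y))^(1/3)*(-3^(2/3) + 3*3^(1/6)*I)/6


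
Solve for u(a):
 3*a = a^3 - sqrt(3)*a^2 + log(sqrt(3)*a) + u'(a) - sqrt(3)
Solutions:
 u(a) = C1 - a^4/4 + sqrt(3)*a^3/3 + 3*a^2/2 - a*log(a) - a*log(3)/2 + a + sqrt(3)*a


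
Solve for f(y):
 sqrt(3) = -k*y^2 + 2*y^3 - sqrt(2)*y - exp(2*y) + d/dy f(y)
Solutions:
 f(y) = C1 + k*y^3/3 - y^4/2 + sqrt(2)*y^2/2 + sqrt(3)*y + exp(2*y)/2


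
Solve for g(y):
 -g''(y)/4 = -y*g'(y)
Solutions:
 g(y) = C1 + C2*erfi(sqrt(2)*y)


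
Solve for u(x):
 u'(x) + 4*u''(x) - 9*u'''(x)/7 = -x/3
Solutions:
 u(x) = C1 + C2*exp(x*(14 - sqrt(259))/9) + C3*exp(x*(14 + sqrt(259))/9) - x^2/6 + 4*x/3


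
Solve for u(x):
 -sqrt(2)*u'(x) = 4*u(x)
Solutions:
 u(x) = C1*exp(-2*sqrt(2)*x)


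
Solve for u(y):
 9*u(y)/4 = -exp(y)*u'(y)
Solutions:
 u(y) = C1*exp(9*exp(-y)/4)


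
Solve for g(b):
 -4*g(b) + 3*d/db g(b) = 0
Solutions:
 g(b) = C1*exp(4*b/3)


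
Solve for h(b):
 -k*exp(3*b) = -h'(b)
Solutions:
 h(b) = C1 + k*exp(3*b)/3


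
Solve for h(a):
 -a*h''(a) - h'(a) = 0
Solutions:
 h(a) = C1 + C2*log(a)


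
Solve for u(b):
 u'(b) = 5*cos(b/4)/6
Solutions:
 u(b) = C1 + 10*sin(b/4)/3


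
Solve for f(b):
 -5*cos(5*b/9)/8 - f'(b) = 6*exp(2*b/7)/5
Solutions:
 f(b) = C1 - 21*exp(2*b/7)/5 - 9*sin(5*b/9)/8


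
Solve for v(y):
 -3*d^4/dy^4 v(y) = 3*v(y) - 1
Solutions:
 v(y) = (C1*sin(sqrt(2)*y/2) + C2*cos(sqrt(2)*y/2))*exp(-sqrt(2)*y/2) + (C3*sin(sqrt(2)*y/2) + C4*cos(sqrt(2)*y/2))*exp(sqrt(2)*y/2) + 1/3


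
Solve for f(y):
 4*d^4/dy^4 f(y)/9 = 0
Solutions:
 f(y) = C1 + C2*y + C3*y^2 + C4*y^3


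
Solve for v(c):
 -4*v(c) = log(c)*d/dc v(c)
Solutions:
 v(c) = C1*exp(-4*li(c))


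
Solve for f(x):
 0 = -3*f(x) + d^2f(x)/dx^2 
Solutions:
 f(x) = C1*exp(-sqrt(3)*x) + C2*exp(sqrt(3)*x)


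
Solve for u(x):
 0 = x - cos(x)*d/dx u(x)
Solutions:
 u(x) = C1 + Integral(x/cos(x), x)


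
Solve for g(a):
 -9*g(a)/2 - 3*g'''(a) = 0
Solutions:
 g(a) = C3*exp(-2^(2/3)*3^(1/3)*a/2) + (C1*sin(2^(2/3)*3^(5/6)*a/4) + C2*cos(2^(2/3)*3^(5/6)*a/4))*exp(2^(2/3)*3^(1/3)*a/4)


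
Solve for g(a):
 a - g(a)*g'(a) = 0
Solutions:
 g(a) = -sqrt(C1 + a^2)
 g(a) = sqrt(C1 + a^2)


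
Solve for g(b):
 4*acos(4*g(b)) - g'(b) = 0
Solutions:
 Integral(1/acos(4*_y), (_y, g(b))) = C1 + 4*b


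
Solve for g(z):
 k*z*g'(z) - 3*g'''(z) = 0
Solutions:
 g(z) = C1 + Integral(C2*airyai(3^(2/3)*k^(1/3)*z/3) + C3*airybi(3^(2/3)*k^(1/3)*z/3), z)


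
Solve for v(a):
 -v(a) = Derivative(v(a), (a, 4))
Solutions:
 v(a) = (C1*sin(sqrt(2)*a/2) + C2*cos(sqrt(2)*a/2))*exp(-sqrt(2)*a/2) + (C3*sin(sqrt(2)*a/2) + C4*cos(sqrt(2)*a/2))*exp(sqrt(2)*a/2)


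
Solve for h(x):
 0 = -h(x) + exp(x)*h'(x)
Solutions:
 h(x) = C1*exp(-exp(-x))


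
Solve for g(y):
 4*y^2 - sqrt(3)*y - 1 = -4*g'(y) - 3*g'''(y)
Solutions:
 g(y) = C1 + C2*sin(2*sqrt(3)*y/3) + C3*cos(2*sqrt(3)*y/3) - y^3/3 + sqrt(3)*y^2/8 + 7*y/4


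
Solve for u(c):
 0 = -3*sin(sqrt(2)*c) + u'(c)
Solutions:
 u(c) = C1 - 3*sqrt(2)*cos(sqrt(2)*c)/2


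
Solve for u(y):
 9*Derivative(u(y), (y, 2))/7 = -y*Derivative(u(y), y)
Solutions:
 u(y) = C1 + C2*erf(sqrt(14)*y/6)


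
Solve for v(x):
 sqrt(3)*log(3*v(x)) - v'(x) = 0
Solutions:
 -sqrt(3)*Integral(1/(log(_y) + log(3)), (_y, v(x)))/3 = C1 - x


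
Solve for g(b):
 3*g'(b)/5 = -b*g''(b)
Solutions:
 g(b) = C1 + C2*b^(2/5)


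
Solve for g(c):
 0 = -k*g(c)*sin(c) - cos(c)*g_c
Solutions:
 g(c) = C1*exp(k*log(cos(c)))


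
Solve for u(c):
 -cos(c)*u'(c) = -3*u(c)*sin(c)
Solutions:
 u(c) = C1/cos(c)^3


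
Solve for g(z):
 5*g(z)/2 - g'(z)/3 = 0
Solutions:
 g(z) = C1*exp(15*z/2)


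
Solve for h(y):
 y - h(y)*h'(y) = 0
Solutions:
 h(y) = -sqrt(C1 + y^2)
 h(y) = sqrt(C1 + y^2)


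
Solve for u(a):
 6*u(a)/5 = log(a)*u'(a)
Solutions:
 u(a) = C1*exp(6*li(a)/5)


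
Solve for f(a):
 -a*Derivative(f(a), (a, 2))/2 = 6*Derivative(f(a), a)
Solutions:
 f(a) = C1 + C2/a^11


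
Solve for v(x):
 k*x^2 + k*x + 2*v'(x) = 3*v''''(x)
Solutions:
 v(x) = C1 + C4*exp(2^(1/3)*3^(2/3)*x/3) - k*x^3/6 - k*x^2/4 + (C2*sin(2^(1/3)*3^(1/6)*x/2) + C3*cos(2^(1/3)*3^(1/6)*x/2))*exp(-2^(1/3)*3^(2/3)*x/6)


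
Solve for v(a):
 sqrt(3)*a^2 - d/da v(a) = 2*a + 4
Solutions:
 v(a) = C1 + sqrt(3)*a^3/3 - a^2 - 4*a


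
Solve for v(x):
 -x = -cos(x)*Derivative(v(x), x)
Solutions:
 v(x) = C1 + Integral(x/cos(x), x)


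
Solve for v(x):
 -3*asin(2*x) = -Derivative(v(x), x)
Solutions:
 v(x) = C1 + 3*x*asin(2*x) + 3*sqrt(1 - 4*x^2)/2


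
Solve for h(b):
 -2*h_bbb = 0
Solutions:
 h(b) = C1 + C2*b + C3*b^2


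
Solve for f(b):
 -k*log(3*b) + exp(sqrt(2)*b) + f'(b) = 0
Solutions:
 f(b) = C1 + b*k*log(b) + b*k*(-1 + log(3)) - sqrt(2)*exp(sqrt(2)*b)/2


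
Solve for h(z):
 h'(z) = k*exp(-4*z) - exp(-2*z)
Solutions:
 h(z) = C1 - k*exp(-4*z)/4 + exp(-2*z)/2


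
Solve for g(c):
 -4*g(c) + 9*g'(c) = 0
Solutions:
 g(c) = C1*exp(4*c/9)


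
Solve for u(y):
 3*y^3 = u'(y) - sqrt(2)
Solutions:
 u(y) = C1 + 3*y^4/4 + sqrt(2)*y


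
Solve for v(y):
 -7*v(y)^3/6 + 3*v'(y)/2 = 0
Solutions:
 v(y) = -3*sqrt(2)*sqrt(-1/(C1 + 7*y))/2
 v(y) = 3*sqrt(2)*sqrt(-1/(C1 + 7*y))/2


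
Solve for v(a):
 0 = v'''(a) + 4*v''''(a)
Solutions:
 v(a) = C1 + C2*a + C3*a^2 + C4*exp(-a/4)


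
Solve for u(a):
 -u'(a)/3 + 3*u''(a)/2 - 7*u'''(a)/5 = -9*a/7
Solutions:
 u(a) = C1 + C2*exp(a*(45 - sqrt(345))/84) + C3*exp(a*(sqrt(345) + 45)/84) + 27*a^2/14 + 243*a/14


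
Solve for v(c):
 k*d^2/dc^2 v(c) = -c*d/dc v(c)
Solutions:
 v(c) = C1 + C2*sqrt(k)*erf(sqrt(2)*c*sqrt(1/k)/2)


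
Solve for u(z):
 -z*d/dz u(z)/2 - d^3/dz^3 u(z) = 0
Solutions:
 u(z) = C1 + Integral(C2*airyai(-2^(2/3)*z/2) + C3*airybi(-2^(2/3)*z/2), z)


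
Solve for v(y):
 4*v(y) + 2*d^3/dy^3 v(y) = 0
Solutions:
 v(y) = C3*exp(-2^(1/3)*y) + (C1*sin(2^(1/3)*sqrt(3)*y/2) + C2*cos(2^(1/3)*sqrt(3)*y/2))*exp(2^(1/3)*y/2)


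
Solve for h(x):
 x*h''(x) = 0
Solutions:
 h(x) = C1 + C2*x


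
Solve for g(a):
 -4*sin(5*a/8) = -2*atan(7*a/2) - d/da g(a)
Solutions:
 g(a) = C1 - 2*a*atan(7*a/2) + 2*log(49*a^2 + 4)/7 - 32*cos(5*a/8)/5
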